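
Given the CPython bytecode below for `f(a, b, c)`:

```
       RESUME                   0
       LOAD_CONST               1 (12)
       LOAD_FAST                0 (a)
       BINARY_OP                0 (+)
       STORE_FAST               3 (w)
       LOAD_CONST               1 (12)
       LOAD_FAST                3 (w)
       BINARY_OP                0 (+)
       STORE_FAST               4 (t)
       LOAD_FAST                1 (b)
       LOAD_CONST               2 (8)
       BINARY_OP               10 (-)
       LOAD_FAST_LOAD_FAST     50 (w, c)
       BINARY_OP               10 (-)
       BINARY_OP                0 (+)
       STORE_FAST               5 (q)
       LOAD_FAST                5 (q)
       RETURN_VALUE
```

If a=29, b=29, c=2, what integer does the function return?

60

LOAD_CONST → push 12. Stack: [12]
LOAD_FAST a → push 29. Stack: [12, 29]
BINARY_OP + → 12 + 29 = 41. Stack: [41]
STORE_FAST w → w=41. Stack: []
LOAD_CONST → push 12. Stack: [12]
LOAD_FAST w → push 41. Stack: [12, 41]
BINARY_OP + → 12 + 41 = 53. Stack: [53]
STORE_FAST t → t=53. Stack: []
LOAD_FAST b → push 29. Stack: [29]
LOAD_CONST → push 8. Stack: [29, 8]
BINARY_OP - → 29 - 8 = 21. Stack: [21]
LOAD_FAST_LOAD_FAST w,c → push 41,2. Stack: [21, 41, 2]
BINARY_OP - → 41 - 2 = 39. Stack: [21, 39]
BINARY_OP + → 21 + 39 = 60. Stack: [60]
STORE_FAST q → q=60. Stack: []
LOAD_FAST q → push 60. Stack: [60]
RETURN_VALUE → return 60.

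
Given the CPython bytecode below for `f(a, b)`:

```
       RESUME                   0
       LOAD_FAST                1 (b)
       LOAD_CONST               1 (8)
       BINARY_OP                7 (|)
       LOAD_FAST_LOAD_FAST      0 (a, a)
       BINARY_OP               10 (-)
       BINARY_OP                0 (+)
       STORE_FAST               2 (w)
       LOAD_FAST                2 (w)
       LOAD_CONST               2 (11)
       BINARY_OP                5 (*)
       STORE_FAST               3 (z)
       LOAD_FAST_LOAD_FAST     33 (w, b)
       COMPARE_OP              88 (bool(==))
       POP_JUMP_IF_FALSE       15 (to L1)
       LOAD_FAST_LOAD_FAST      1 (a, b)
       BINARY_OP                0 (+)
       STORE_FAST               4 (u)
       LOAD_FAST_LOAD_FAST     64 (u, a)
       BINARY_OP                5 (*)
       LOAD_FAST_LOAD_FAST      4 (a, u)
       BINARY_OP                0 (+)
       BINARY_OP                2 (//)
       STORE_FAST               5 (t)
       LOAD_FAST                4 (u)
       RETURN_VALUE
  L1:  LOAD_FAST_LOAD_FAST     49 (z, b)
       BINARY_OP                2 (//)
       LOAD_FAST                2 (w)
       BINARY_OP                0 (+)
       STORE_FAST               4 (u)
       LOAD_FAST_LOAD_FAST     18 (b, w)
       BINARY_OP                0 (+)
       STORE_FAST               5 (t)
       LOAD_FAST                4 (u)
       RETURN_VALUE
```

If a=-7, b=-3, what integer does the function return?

LOAD_FAST b → push -3. Stack: [-3]
LOAD_CONST → push 8. Stack: [-3, 8]
BINARY_OP | → -3 | 8 = -3. Stack: [-3]
LOAD_FAST_LOAD_FAST a,a → push -7,-7. Stack: [-3, -7, -7]
BINARY_OP - → -7 - -7 = 0. Stack: [-3, 0]
BINARY_OP + → -3 + 0 = -3. Stack: [-3]
STORE_FAST w → w=-3. Stack: []
LOAD_FAST w → push -3. Stack: [-3]
LOAD_CONST → push 11. Stack: [-3, 11]
BINARY_OP * → -3 * 11 = -33. Stack: [-33]
STORE_FAST z → z=-33. Stack: []
LOAD_FAST_LOAD_FAST w,b → push -3,-3. Stack: [-3, -3]
COMPARE_OP bool(==) → -3 vs -3 = True. Stack: [True]
POP_JUMP_IF_FALSE → pop True; no jump. Stack: []
LOAD_FAST_LOAD_FAST a,b → push -7,-3. Stack: [-7, -3]
BINARY_OP + → -7 + -3 = -10. Stack: [-10]
STORE_FAST u → u=-10. Stack: []
LOAD_FAST_LOAD_FAST u,a → push -10,-7. Stack: [-10, -7]
BINARY_OP * → -10 * -7 = 70. Stack: [70]
LOAD_FAST_LOAD_FAST a,u → push -7,-10. Stack: [70, -7, -10]
BINARY_OP + → -7 + -10 = -17. Stack: [70, -17]
BINARY_OP // → 70 // -17 = -5. Stack: [-5]
STORE_FAST t → t=-5. Stack: []
LOAD_FAST u → push -10. Stack: [-10]
RETURN_VALUE → return -10.

-10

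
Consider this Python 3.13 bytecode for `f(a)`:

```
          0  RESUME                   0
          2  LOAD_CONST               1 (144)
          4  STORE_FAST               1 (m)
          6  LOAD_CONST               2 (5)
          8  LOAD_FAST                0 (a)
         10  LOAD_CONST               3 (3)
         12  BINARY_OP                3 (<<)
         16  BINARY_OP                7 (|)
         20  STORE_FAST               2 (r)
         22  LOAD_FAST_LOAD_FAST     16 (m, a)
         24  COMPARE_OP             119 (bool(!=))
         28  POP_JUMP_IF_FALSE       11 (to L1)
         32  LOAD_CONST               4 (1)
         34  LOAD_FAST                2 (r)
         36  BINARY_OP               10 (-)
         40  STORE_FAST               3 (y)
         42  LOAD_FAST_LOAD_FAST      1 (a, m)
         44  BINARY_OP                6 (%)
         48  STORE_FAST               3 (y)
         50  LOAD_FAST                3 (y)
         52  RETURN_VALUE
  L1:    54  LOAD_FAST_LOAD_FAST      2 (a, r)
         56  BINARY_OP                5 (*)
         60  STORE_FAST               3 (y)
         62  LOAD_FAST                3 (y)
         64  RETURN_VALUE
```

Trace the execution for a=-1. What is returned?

LOAD_CONST → push 144. Stack: [144]
STORE_FAST m → m=144. Stack: []
LOAD_CONST → push 5. Stack: [5]
LOAD_FAST a → push -1. Stack: [5, -1]
LOAD_CONST → push 3. Stack: [5, -1, 3]
BINARY_OP << → -1 << 3 = -8. Stack: [5, -8]
BINARY_OP | → 5 | -8 = -3. Stack: [-3]
STORE_FAST r → r=-3. Stack: []
LOAD_FAST_LOAD_FAST m,a → push 144,-1. Stack: [144, -1]
COMPARE_OP bool(!=) → 144 vs -1 = True. Stack: [True]
POP_JUMP_IF_FALSE → pop True; no jump. Stack: []
LOAD_CONST → push 1. Stack: [1]
LOAD_FAST r → push -3. Stack: [1, -3]
BINARY_OP - → 1 - -3 = 4. Stack: [4]
STORE_FAST y → y=4. Stack: []
LOAD_FAST_LOAD_FAST a,m → push -1,144. Stack: [-1, 144]
BINARY_OP % → -1 % 144 = 143. Stack: [143]
STORE_FAST y → y=143. Stack: []
LOAD_FAST y → push 143. Stack: [143]
RETURN_VALUE → return 143.

143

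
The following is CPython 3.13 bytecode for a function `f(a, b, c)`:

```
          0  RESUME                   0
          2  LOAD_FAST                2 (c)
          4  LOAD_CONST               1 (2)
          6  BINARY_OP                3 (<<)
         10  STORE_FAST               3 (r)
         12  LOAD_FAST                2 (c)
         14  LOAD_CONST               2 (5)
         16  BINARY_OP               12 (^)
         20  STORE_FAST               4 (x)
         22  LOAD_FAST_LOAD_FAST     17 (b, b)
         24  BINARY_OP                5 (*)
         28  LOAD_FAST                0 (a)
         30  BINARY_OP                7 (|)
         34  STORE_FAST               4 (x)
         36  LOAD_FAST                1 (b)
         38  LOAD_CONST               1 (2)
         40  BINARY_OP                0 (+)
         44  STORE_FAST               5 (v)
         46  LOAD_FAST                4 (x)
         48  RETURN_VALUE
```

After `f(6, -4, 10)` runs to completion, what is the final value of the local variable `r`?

LOAD_FAST c → push 10. Stack: [10]
LOAD_CONST → push 2. Stack: [10, 2]
BINARY_OP << → 10 << 2 = 40. Stack: [40]
STORE_FAST r → r=40. Stack: []
LOAD_FAST c → push 10. Stack: [10]
LOAD_CONST → push 5. Stack: [10, 5]
BINARY_OP ^ → 10 ^ 5 = 15. Stack: [15]
STORE_FAST x → x=15. Stack: []
LOAD_FAST_LOAD_FAST b,b → push -4,-4. Stack: [-4, -4]
BINARY_OP * → -4 * -4 = 16. Stack: [16]
LOAD_FAST a → push 6. Stack: [16, 6]
BINARY_OP | → 16 | 6 = 22. Stack: [22]
STORE_FAST x → x=22. Stack: []
LOAD_FAST b → push -4. Stack: [-4]
LOAD_CONST → push 2. Stack: [-4, 2]
BINARY_OP + → -4 + 2 = -2. Stack: [-2]
STORE_FAST v → v=-2. Stack: []
LOAD_FAST x → push 22. Stack: [22]
RETURN_VALUE → return 22.

40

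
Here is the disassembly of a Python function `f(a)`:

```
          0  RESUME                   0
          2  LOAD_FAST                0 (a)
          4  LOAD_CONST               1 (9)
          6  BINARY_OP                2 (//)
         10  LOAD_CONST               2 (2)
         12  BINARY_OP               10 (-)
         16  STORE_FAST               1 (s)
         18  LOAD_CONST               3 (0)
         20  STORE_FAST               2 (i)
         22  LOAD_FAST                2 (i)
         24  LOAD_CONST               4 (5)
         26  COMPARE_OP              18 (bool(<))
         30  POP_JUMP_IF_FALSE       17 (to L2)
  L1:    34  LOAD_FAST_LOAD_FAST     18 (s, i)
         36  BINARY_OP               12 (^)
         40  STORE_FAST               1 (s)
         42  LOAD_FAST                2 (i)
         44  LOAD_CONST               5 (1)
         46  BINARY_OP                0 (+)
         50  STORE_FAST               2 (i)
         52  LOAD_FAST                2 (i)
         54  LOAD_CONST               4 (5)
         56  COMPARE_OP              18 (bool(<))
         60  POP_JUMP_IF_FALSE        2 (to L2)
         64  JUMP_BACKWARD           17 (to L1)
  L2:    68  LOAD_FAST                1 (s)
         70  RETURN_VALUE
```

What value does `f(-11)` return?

LOAD_FAST a → push -11
LOAD_CONST → push 9
BINARY_OP // → -11 // 9 = -2
LOAD_CONST → push 2
BINARY_OP - → -2 - 2 = -4
STORE_FAST s → s=-4
LOAD_CONST → push 0
STORE_FAST i → i=0
LOAD_FAST i → push 0
LOAD_CONST → push 5
COMPARE_OP bool(<) → 0 vs 5 = True
POP_JUMP_IF_FALSE → pop True; no jump
LOAD_FAST_LOAD_FAST s,i → push -4,0
BINARY_OP ^ → -4 ^ 0 = -4
STORE_FAST s → s=-4
LOAD_FAST i → push 0
LOAD_CONST → push 1
BINARY_OP + → 0 + 1 = 1
STORE_FAST i → i=1
LOAD_FAST i → push 1
LOAD_CONST → push 5
COMPARE_OP bool(<) → 1 vs 5 = True
POP_JUMP_IF_FALSE → pop True; no jump
LOAD_FAST_LOAD_FAST s,i → push -4,1
BINARY_OP ^ → -4 ^ 1 = -3
STORE_FAST s → s=-3
LOAD_FAST i → push 1
LOAD_CONST → push 1
BINARY_OP + → 1 + 1 = 2
STORE_FAST i → i=2
LOAD_FAST i → push 2
LOAD_CONST → push 5
COMPARE_OP bool(<) → 2 vs 5 = True
POP_JUMP_IF_FALSE → pop True; no jump
LOAD_FAST_LOAD_FAST s,i → push -3,2
BINARY_OP ^ → -3 ^ 2 = -1
STORE_FAST s → s=-1
LOAD_FAST i → push 2
LOAD_CONST → push 1
BINARY_OP + → 2 + 1 = 3
STORE_FAST i → i=3
LOAD_FAST i → push 3
LOAD_CONST → push 5
COMPARE_OP bool(<) → 3 vs 5 = True
POP_JUMP_IF_FALSE → pop True; no jump
LOAD_FAST_LOAD_FAST s,i → push -1,3
BINARY_OP ^ → -1 ^ 3 = -4
STORE_FAST s → s=-4
LOAD_FAST i → push 3
LOAD_CONST → push 1
BINARY_OP + → 3 + 1 = 4
STORE_FAST i → i=4
LOAD_FAST i → push 4
LOAD_CONST → push 5
COMPARE_OP bool(<) → 4 vs 5 = True
POP_JUMP_IF_FALSE → pop True; no jump
LOAD_FAST_LOAD_FAST s,i → push -4,4
BINARY_OP ^ → -4 ^ 4 = -8
STORE_FAST s → s=-8
LOAD_FAST i → push 4
LOAD_CONST → push 1
BINARY_OP + → 4 + 1 = 5
STORE_FAST i → i=5
LOAD_FAST i → push 5
LOAD_CONST → push 5
COMPARE_OP bool(<) → 5 vs 5 = False
POP_JUMP_IF_FALSE → pop False; jump
LOAD_FAST s → push -8
RETURN_VALUE → return -8.

-8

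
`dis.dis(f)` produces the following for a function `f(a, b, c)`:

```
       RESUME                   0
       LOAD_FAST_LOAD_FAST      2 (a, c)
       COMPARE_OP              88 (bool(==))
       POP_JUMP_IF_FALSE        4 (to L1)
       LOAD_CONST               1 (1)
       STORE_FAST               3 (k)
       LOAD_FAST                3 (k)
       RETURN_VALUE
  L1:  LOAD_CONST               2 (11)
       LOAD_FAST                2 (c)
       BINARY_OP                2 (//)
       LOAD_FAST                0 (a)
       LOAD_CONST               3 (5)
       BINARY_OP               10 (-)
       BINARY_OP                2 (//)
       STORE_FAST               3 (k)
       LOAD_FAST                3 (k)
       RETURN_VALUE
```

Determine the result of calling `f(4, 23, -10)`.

2

LOAD_FAST_LOAD_FAST a,c → push 4,-10. Stack: [4, -10]
COMPARE_OP bool(==) → 4 vs -10 = False. Stack: [False]
POP_JUMP_IF_FALSE → pop False; jump. Stack: []
LOAD_CONST → push 11. Stack: [11]
LOAD_FAST c → push -10. Stack: [11, -10]
BINARY_OP // → 11 // -10 = -2. Stack: [-2]
LOAD_FAST a → push 4. Stack: [-2, 4]
LOAD_CONST → push 5. Stack: [-2, 4, 5]
BINARY_OP - → 4 - 5 = -1. Stack: [-2, -1]
BINARY_OP // → -2 // -1 = 2. Stack: [2]
STORE_FAST k → k=2. Stack: []
LOAD_FAST k → push 2. Stack: [2]
RETURN_VALUE → return 2.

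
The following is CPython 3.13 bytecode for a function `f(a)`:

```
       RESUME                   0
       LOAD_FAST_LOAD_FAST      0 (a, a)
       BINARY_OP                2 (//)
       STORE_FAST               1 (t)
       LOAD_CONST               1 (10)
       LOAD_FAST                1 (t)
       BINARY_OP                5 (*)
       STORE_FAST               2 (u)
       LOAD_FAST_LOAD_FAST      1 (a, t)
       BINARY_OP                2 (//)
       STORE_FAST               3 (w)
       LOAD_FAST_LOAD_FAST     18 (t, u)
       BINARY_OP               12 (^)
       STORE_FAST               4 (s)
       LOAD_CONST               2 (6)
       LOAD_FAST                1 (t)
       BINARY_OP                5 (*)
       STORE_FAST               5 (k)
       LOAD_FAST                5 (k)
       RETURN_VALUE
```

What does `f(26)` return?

LOAD_FAST_LOAD_FAST a,a → push 26,26. Stack: [26, 26]
BINARY_OP // → 26 // 26 = 1. Stack: [1]
STORE_FAST t → t=1. Stack: []
LOAD_CONST → push 10. Stack: [10]
LOAD_FAST t → push 1. Stack: [10, 1]
BINARY_OP * → 10 * 1 = 10. Stack: [10]
STORE_FAST u → u=10. Stack: []
LOAD_FAST_LOAD_FAST a,t → push 26,1. Stack: [26, 1]
BINARY_OP // → 26 // 1 = 26. Stack: [26]
STORE_FAST w → w=26. Stack: []
LOAD_FAST_LOAD_FAST t,u → push 1,10. Stack: [1, 10]
BINARY_OP ^ → 1 ^ 10 = 11. Stack: [11]
STORE_FAST s → s=11. Stack: []
LOAD_CONST → push 6. Stack: [6]
LOAD_FAST t → push 1. Stack: [6, 1]
BINARY_OP * → 6 * 1 = 6. Stack: [6]
STORE_FAST k → k=6. Stack: []
LOAD_FAST k → push 6. Stack: [6]
RETURN_VALUE → return 6.

6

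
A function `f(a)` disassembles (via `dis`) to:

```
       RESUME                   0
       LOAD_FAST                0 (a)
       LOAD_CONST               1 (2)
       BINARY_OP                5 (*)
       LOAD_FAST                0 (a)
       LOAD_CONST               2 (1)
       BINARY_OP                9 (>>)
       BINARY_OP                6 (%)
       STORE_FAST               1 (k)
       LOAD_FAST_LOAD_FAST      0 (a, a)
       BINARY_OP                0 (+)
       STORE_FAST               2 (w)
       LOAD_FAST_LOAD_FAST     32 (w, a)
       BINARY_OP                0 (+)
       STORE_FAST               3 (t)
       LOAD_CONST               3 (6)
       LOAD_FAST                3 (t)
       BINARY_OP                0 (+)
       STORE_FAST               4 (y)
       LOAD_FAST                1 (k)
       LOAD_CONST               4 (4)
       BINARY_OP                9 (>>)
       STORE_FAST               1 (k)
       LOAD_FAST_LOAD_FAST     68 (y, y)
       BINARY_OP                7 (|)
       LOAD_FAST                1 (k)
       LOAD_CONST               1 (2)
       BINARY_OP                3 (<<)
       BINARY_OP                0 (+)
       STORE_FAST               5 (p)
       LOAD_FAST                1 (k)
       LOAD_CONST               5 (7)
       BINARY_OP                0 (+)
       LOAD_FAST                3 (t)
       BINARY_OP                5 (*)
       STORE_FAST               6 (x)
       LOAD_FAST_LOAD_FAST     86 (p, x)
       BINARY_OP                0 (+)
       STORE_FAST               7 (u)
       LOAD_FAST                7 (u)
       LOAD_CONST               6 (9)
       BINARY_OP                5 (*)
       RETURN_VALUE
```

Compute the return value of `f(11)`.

2430

LOAD_FAST a → push 11. Stack: [11]
LOAD_CONST → push 2. Stack: [11, 2]
BINARY_OP * → 11 * 2 = 22. Stack: [22]
LOAD_FAST a → push 11. Stack: [22, 11]
LOAD_CONST → push 1. Stack: [22, 11, 1]
BINARY_OP >> → 11 >> 1 = 5. Stack: [22, 5]
BINARY_OP % → 22 % 5 = 2. Stack: [2]
STORE_FAST k → k=2. Stack: []
LOAD_FAST_LOAD_FAST a,a → push 11,11. Stack: [11, 11]
BINARY_OP + → 11 + 11 = 22. Stack: [22]
STORE_FAST w → w=22. Stack: []
LOAD_FAST_LOAD_FAST w,a → push 22,11. Stack: [22, 11]
BINARY_OP + → 22 + 11 = 33. Stack: [33]
STORE_FAST t → t=33. Stack: []
LOAD_CONST → push 6. Stack: [6]
LOAD_FAST t → push 33. Stack: [6, 33]
BINARY_OP + → 6 + 33 = 39. Stack: [39]
STORE_FAST y → y=39. Stack: []
LOAD_FAST k → push 2. Stack: [2]
LOAD_CONST → push 4. Stack: [2, 4]
BINARY_OP >> → 2 >> 4 = 0. Stack: [0]
STORE_FAST k → k=0. Stack: []
LOAD_FAST_LOAD_FAST y,y → push 39,39. Stack: [39, 39]
BINARY_OP | → 39 | 39 = 39. Stack: [39]
LOAD_FAST k → push 0. Stack: [39, 0]
LOAD_CONST → push 2. Stack: [39, 0, 2]
BINARY_OP << → 0 << 2 = 0. Stack: [39, 0]
BINARY_OP + → 39 + 0 = 39. Stack: [39]
STORE_FAST p → p=39. Stack: []
LOAD_FAST k → push 0. Stack: [0]
LOAD_CONST → push 7. Stack: [0, 7]
BINARY_OP + → 0 + 7 = 7. Stack: [7]
LOAD_FAST t → push 33. Stack: [7, 33]
BINARY_OP * → 7 * 33 = 231. Stack: [231]
STORE_FAST x → x=231. Stack: []
LOAD_FAST_LOAD_FAST p,x → push 39,231. Stack: [39, 231]
BINARY_OP + → 39 + 231 = 270. Stack: [270]
STORE_FAST u → u=270. Stack: []
LOAD_FAST u → push 270. Stack: [270]
LOAD_CONST → push 9. Stack: [270, 9]
BINARY_OP * → 270 * 9 = 2430. Stack: [2430]
RETURN_VALUE → return 2430.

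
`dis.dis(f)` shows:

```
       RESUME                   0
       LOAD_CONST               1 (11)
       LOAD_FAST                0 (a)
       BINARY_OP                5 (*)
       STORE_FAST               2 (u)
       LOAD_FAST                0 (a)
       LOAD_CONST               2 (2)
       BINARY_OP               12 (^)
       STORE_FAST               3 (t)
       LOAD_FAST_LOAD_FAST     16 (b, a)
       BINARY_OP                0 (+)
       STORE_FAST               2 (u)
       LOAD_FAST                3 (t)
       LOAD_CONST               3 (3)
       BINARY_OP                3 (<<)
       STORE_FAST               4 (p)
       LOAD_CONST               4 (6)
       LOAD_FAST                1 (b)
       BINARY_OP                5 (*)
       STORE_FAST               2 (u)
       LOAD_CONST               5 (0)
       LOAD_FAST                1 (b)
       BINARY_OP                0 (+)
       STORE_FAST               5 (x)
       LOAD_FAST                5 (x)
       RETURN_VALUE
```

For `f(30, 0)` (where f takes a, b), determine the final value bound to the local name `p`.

LOAD_CONST → push 11. Stack: [11]
LOAD_FAST a → push 30. Stack: [11, 30]
BINARY_OP * → 11 * 30 = 330. Stack: [330]
STORE_FAST u → u=330. Stack: []
LOAD_FAST a → push 30. Stack: [30]
LOAD_CONST → push 2. Stack: [30, 2]
BINARY_OP ^ → 30 ^ 2 = 28. Stack: [28]
STORE_FAST t → t=28. Stack: []
LOAD_FAST_LOAD_FAST b,a → push 0,30. Stack: [0, 30]
BINARY_OP + → 0 + 30 = 30. Stack: [30]
STORE_FAST u → u=30. Stack: []
LOAD_FAST t → push 28. Stack: [28]
LOAD_CONST → push 3. Stack: [28, 3]
BINARY_OP << → 28 << 3 = 224. Stack: [224]
STORE_FAST p → p=224. Stack: []
LOAD_CONST → push 6. Stack: [6]
LOAD_FAST b → push 0. Stack: [6, 0]
BINARY_OP * → 6 * 0 = 0. Stack: [0]
STORE_FAST u → u=0. Stack: []
LOAD_CONST → push 0. Stack: [0]
LOAD_FAST b → push 0. Stack: [0, 0]
BINARY_OP + → 0 + 0 = 0. Stack: [0]
STORE_FAST x → x=0. Stack: []
LOAD_FAST x → push 0. Stack: [0]
RETURN_VALUE → return 0.

224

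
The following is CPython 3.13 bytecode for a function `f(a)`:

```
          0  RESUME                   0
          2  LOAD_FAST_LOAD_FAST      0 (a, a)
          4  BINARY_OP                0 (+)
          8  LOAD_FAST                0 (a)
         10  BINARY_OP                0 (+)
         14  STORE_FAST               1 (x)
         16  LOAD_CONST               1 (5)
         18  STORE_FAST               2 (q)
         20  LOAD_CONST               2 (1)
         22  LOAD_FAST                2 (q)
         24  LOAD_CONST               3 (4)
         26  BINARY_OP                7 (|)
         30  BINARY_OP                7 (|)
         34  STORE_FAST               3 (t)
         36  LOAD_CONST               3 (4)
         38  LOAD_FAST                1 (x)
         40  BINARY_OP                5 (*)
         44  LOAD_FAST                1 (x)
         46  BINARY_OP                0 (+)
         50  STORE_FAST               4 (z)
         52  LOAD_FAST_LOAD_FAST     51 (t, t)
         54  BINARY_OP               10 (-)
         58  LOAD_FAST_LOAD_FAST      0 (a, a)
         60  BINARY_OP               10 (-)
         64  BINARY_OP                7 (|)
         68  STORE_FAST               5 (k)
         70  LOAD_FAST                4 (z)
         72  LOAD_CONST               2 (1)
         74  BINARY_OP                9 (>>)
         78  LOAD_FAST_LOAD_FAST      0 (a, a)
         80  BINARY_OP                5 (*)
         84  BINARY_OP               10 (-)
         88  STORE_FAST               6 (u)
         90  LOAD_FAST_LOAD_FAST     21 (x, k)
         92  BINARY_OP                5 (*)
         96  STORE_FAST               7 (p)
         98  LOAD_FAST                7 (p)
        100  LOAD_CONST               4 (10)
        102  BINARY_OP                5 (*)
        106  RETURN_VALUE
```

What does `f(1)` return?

LOAD_FAST_LOAD_FAST a,a → push 1,1. Stack: [1, 1]
BINARY_OP + → 1 + 1 = 2. Stack: [2]
LOAD_FAST a → push 1. Stack: [2, 1]
BINARY_OP + → 2 + 1 = 3. Stack: [3]
STORE_FAST x → x=3. Stack: []
LOAD_CONST → push 5. Stack: [5]
STORE_FAST q → q=5. Stack: []
LOAD_CONST → push 1. Stack: [1]
LOAD_FAST q → push 5. Stack: [1, 5]
LOAD_CONST → push 4. Stack: [1, 5, 4]
BINARY_OP | → 5 | 4 = 5. Stack: [1, 5]
BINARY_OP | → 1 | 5 = 5. Stack: [5]
STORE_FAST t → t=5. Stack: []
LOAD_CONST → push 4. Stack: [4]
LOAD_FAST x → push 3. Stack: [4, 3]
BINARY_OP * → 4 * 3 = 12. Stack: [12]
LOAD_FAST x → push 3. Stack: [12, 3]
BINARY_OP + → 12 + 3 = 15. Stack: [15]
STORE_FAST z → z=15. Stack: []
LOAD_FAST_LOAD_FAST t,t → push 5,5. Stack: [5, 5]
BINARY_OP - → 5 - 5 = 0. Stack: [0]
LOAD_FAST_LOAD_FAST a,a → push 1,1. Stack: [0, 1, 1]
BINARY_OP - → 1 - 1 = 0. Stack: [0, 0]
BINARY_OP | → 0 | 0 = 0. Stack: [0]
STORE_FAST k → k=0. Stack: []
LOAD_FAST z → push 15. Stack: [15]
LOAD_CONST → push 1. Stack: [15, 1]
BINARY_OP >> → 15 >> 1 = 7. Stack: [7]
LOAD_FAST_LOAD_FAST a,a → push 1,1. Stack: [7, 1, 1]
BINARY_OP * → 1 * 1 = 1. Stack: [7, 1]
BINARY_OP - → 7 - 1 = 6. Stack: [6]
STORE_FAST u → u=6. Stack: []
LOAD_FAST_LOAD_FAST x,k → push 3,0. Stack: [3, 0]
BINARY_OP * → 3 * 0 = 0. Stack: [0]
STORE_FAST p → p=0. Stack: []
LOAD_FAST p → push 0. Stack: [0]
LOAD_CONST → push 10. Stack: [0, 10]
BINARY_OP * → 0 * 10 = 0. Stack: [0]
RETURN_VALUE → return 0.

0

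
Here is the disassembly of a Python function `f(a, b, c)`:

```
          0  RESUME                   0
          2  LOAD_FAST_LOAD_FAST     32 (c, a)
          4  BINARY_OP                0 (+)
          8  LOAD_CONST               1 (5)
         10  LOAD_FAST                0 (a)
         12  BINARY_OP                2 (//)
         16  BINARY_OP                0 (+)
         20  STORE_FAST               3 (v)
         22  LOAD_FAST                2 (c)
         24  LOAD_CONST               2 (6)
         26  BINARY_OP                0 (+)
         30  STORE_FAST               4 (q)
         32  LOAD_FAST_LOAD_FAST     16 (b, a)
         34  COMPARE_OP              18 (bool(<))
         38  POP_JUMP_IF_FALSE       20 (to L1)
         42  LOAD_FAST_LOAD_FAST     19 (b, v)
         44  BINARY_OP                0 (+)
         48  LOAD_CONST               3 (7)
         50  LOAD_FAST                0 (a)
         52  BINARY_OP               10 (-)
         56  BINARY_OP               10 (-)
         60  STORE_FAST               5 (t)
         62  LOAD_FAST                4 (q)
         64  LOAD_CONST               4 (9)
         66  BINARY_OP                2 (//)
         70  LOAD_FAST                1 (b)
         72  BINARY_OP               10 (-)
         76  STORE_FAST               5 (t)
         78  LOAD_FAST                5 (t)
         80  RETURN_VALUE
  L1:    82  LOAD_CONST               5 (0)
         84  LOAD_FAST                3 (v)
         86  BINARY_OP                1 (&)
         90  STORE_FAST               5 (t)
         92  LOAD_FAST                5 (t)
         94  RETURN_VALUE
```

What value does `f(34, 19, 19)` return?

LOAD_FAST_LOAD_FAST c,a → push 19,34. Stack: [19, 34]
BINARY_OP + → 19 + 34 = 53. Stack: [53]
LOAD_CONST → push 5. Stack: [53, 5]
LOAD_FAST a → push 34. Stack: [53, 5, 34]
BINARY_OP // → 5 // 34 = 0. Stack: [53, 0]
BINARY_OP + → 53 + 0 = 53. Stack: [53]
STORE_FAST v → v=53. Stack: []
LOAD_FAST c → push 19. Stack: [19]
LOAD_CONST → push 6. Stack: [19, 6]
BINARY_OP + → 19 + 6 = 25. Stack: [25]
STORE_FAST q → q=25. Stack: []
LOAD_FAST_LOAD_FAST b,a → push 19,34. Stack: [19, 34]
COMPARE_OP bool(<) → 19 vs 34 = True. Stack: [True]
POP_JUMP_IF_FALSE → pop True; no jump. Stack: []
LOAD_FAST_LOAD_FAST b,v → push 19,53. Stack: [19, 53]
BINARY_OP + → 19 + 53 = 72. Stack: [72]
LOAD_CONST → push 7. Stack: [72, 7]
LOAD_FAST a → push 34. Stack: [72, 7, 34]
BINARY_OP - → 7 - 34 = -27. Stack: [72, -27]
BINARY_OP - → 72 - -27 = 99. Stack: [99]
STORE_FAST t → t=99. Stack: []
LOAD_FAST q → push 25. Stack: [25]
LOAD_CONST → push 9. Stack: [25, 9]
BINARY_OP // → 25 // 9 = 2. Stack: [2]
LOAD_FAST b → push 19. Stack: [2, 19]
BINARY_OP - → 2 - 19 = -17. Stack: [-17]
STORE_FAST t → t=-17. Stack: []
LOAD_FAST t → push -17. Stack: [-17]
RETURN_VALUE → return -17.

-17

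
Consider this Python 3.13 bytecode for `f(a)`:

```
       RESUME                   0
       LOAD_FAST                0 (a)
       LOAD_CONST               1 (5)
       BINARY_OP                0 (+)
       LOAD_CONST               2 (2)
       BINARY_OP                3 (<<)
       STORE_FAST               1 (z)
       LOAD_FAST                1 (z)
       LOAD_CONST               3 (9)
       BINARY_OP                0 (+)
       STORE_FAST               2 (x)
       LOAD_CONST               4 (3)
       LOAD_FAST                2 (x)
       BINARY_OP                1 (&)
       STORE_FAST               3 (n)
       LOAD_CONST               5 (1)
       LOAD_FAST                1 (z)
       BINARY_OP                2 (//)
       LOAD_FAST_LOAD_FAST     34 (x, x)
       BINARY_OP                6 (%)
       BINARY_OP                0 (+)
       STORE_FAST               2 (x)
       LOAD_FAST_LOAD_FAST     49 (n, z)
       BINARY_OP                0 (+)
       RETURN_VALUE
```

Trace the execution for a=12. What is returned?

LOAD_FAST a → push 12. Stack: [12]
LOAD_CONST → push 5. Stack: [12, 5]
BINARY_OP + → 12 + 5 = 17. Stack: [17]
LOAD_CONST → push 2. Stack: [17, 2]
BINARY_OP << → 17 << 2 = 68. Stack: [68]
STORE_FAST z → z=68. Stack: []
LOAD_FAST z → push 68. Stack: [68]
LOAD_CONST → push 9. Stack: [68, 9]
BINARY_OP + → 68 + 9 = 77. Stack: [77]
STORE_FAST x → x=77. Stack: []
LOAD_CONST → push 3. Stack: [3]
LOAD_FAST x → push 77. Stack: [3, 77]
BINARY_OP & → 3 & 77 = 1. Stack: [1]
STORE_FAST n → n=1. Stack: []
LOAD_CONST → push 1. Stack: [1]
LOAD_FAST z → push 68. Stack: [1, 68]
BINARY_OP // → 1 // 68 = 0. Stack: [0]
LOAD_FAST_LOAD_FAST x,x → push 77,77. Stack: [0, 77, 77]
BINARY_OP % → 77 % 77 = 0. Stack: [0, 0]
BINARY_OP + → 0 + 0 = 0. Stack: [0]
STORE_FAST x → x=0. Stack: []
LOAD_FAST_LOAD_FAST n,z → push 1,68. Stack: [1, 68]
BINARY_OP + → 1 + 68 = 69. Stack: [69]
RETURN_VALUE → return 69.

69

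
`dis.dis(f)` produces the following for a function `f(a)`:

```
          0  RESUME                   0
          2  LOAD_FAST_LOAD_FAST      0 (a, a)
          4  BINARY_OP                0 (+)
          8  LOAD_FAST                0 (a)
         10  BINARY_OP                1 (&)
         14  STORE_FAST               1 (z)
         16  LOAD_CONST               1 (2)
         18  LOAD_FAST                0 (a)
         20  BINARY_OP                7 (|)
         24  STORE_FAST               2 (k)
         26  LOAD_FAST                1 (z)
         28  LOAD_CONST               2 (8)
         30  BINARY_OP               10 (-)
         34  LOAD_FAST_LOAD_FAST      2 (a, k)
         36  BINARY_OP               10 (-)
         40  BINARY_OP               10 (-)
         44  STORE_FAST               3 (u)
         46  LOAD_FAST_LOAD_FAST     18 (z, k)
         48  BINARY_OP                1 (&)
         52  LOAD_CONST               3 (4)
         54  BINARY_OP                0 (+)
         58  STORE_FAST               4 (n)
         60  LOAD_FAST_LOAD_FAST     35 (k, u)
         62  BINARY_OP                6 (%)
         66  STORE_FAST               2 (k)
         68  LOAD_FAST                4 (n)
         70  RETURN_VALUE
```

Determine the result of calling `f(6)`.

8

LOAD_FAST_LOAD_FAST a,a → push 6,6. Stack: [6, 6]
BINARY_OP + → 6 + 6 = 12. Stack: [12]
LOAD_FAST a → push 6. Stack: [12, 6]
BINARY_OP & → 12 & 6 = 4. Stack: [4]
STORE_FAST z → z=4. Stack: []
LOAD_CONST → push 2. Stack: [2]
LOAD_FAST a → push 6. Stack: [2, 6]
BINARY_OP | → 2 | 6 = 6. Stack: [6]
STORE_FAST k → k=6. Stack: []
LOAD_FAST z → push 4. Stack: [4]
LOAD_CONST → push 8. Stack: [4, 8]
BINARY_OP - → 4 - 8 = -4. Stack: [-4]
LOAD_FAST_LOAD_FAST a,k → push 6,6. Stack: [-4, 6, 6]
BINARY_OP - → 6 - 6 = 0. Stack: [-4, 0]
BINARY_OP - → -4 - 0 = -4. Stack: [-4]
STORE_FAST u → u=-4. Stack: []
LOAD_FAST_LOAD_FAST z,k → push 4,6. Stack: [4, 6]
BINARY_OP & → 4 & 6 = 4. Stack: [4]
LOAD_CONST → push 4. Stack: [4, 4]
BINARY_OP + → 4 + 4 = 8. Stack: [8]
STORE_FAST n → n=8. Stack: []
LOAD_FAST_LOAD_FAST k,u → push 6,-4. Stack: [6, -4]
BINARY_OP % → 6 % -4 = -2. Stack: [-2]
STORE_FAST k → k=-2. Stack: []
LOAD_FAST n → push 8. Stack: [8]
RETURN_VALUE → return 8.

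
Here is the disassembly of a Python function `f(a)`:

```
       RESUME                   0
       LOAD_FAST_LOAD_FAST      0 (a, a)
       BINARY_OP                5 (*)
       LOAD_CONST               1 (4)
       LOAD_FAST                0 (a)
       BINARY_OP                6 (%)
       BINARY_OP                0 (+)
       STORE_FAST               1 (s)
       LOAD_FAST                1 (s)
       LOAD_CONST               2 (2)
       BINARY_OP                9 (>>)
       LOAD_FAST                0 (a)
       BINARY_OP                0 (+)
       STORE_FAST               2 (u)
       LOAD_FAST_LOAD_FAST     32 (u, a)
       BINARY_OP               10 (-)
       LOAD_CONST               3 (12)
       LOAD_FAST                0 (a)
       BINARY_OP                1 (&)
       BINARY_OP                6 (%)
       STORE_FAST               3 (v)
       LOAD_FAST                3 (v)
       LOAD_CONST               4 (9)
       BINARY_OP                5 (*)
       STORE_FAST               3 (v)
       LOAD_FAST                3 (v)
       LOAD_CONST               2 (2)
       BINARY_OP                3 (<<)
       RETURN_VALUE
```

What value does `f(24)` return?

LOAD_FAST_LOAD_FAST a,a → push 24,24. Stack: [24, 24]
BINARY_OP * → 24 * 24 = 576. Stack: [576]
LOAD_CONST → push 4. Stack: [576, 4]
LOAD_FAST a → push 24. Stack: [576, 4, 24]
BINARY_OP % → 4 % 24 = 4. Stack: [576, 4]
BINARY_OP + → 576 + 4 = 580. Stack: [580]
STORE_FAST s → s=580. Stack: []
LOAD_FAST s → push 580. Stack: [580]
LOAD_CONST → push 2. Stack: [580, 2]
BINARY_OP >> → 580 >> 2 = 145. Stack: [145]
LOAD_FAST a → push 24. Stack: [145, 24]
BINARY_OP + → 145 + 24 = 169. Stack: [169]
STORE_FAST u → u=169. Stack: []
LOAD_FAST_LOAD_FAST u,a → push 169,24. Stack: [169, 24]
BINARY_OP - → 169 - 24 = 145. Stack: [145]
LOAD_CONST → push 12. Stack: [145, 12]
LOAD_FAST a → push 24. Stack: [145, 12, 24]
BINARY_OP & → 12 & 24 = 8. Stack: [145, 8]
BINARY_OP % → 145 % 8 = 1. Stack: [1]
STORE_FAST v → v=1. Stack: []
LOAD_FAST v → push 1. Stack: [1]
LOAD_CONST → push 9. Stack: [1, 9]
BINARY_OP * → 1 * 9 = 9. Stack: [9]
STORE_FAST v → v=9. Stack: []
LOAD_FAST v → push 9. Stack: [9]
LOAD_CONST → push 2. Stack: [9, 2]
BINARY_OP << → 9 << 2 = 36. Stack: [36]
RETURN_VALUE → return 36.

36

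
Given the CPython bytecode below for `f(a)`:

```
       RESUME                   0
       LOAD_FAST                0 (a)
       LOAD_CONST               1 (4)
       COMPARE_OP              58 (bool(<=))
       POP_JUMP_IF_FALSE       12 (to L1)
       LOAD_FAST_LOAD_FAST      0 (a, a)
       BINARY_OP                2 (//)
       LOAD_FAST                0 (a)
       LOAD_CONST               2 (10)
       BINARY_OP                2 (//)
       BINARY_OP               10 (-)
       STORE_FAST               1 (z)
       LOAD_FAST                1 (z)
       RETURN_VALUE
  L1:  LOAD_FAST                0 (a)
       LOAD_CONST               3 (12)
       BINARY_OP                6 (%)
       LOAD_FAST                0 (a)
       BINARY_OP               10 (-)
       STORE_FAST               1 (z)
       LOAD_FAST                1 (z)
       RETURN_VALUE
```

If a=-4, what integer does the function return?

LOAD_FAST a → push -4. Stack: [-4]
LOAD_CONST → push 4. Stack: [-4, 4]
COMPARE_OP bool(<=) → -4 vs 4 = True. Stack: [True]
POP_JUMP_IF_FALSE → pop True; no jump. Stack: []
LOAD_FAST_LOAD_FAST a,a → push -4,-4. Stack: [-4, -4]
BINARY_OP // → -4 // -4 = 1. Stack: [1]
LOAD_FAST a → push -4. Stack: [1, -4]
LOAD_CONST → push 10. Stack: [1, -4, 10]
BINARY_OP // → -4 // 10 = -1. Stack: [1, -1]
BINARY_OP - → 1 - -1 = 2. Stack: [2]
STORE_FAST z → z=2. Stack: []
LOAD_FAST z → push 2. Stack: [2]
RETURN_VALUE → return 2.

2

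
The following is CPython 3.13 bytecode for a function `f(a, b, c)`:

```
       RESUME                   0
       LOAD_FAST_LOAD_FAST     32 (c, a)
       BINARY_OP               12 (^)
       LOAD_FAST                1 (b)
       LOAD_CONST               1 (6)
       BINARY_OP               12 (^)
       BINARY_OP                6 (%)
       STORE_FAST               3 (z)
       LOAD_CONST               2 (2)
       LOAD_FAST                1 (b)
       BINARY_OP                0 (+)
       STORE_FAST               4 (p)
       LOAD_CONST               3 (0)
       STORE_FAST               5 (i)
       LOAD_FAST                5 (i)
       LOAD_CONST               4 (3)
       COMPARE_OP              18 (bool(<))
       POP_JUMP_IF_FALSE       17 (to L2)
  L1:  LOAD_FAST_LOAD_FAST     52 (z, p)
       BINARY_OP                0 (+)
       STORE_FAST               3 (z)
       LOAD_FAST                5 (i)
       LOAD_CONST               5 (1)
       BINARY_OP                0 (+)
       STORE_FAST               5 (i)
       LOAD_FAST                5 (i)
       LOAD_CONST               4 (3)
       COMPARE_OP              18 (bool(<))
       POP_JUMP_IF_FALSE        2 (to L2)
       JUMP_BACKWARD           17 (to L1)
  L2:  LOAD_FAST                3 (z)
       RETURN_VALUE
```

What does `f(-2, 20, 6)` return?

76

LOAD_FAST_LOAD_FAST c,a → push 6,-2. Stack: [6, -2]
BINARY_OP ^ → 6 ^ -2 = -8. Stack: [-8]
LOAD_FAST b → push 20. Stack: [-8, 20]
LOAD_CONST → push 6. Stack: [-8, 20, 6]
BINARY_OP ^ → 20 ^ 6 = 18. Stack: [-8, 18]
BINARY_OP % → -8 % 18 = 10. Stack: [10]
STORE_FAST z → z=10. Stack: []
LOAD_CONST → push 2. Stack: [2]
LOAD_FAST b → push 20. Stack: [2, 20]
BINARY_OP + → 2 + 20 = 22. Stack: [22]
STORE_FAST p → p=22. Stack: []
LOAD_CONST → push 0. Stack: [0]
STORE_FAST i → i=0. Stack: []
LOAD_FAST i → push 0. Stack: [0]
LOAD_CONST → push 3. Stack: [0, 3]
COMPARE_OP bool(<) → 0 vs 3 = True. Stack: [True]
POP_JUMP_IF_FALSE → pop True; no jump. Stack: []
LOAD_FAST_LOAD_FAST z,p → push 10,22. Stack: [10, 22]
BINARY_OP + → 10 + 22 = 32. Stack: [32]
STORE_FAST z → z=32. Stack: []
LOAD_FAST i → push 0. Stack: [0]
LOAD_CONST → push 1. Stack: [0, 1]
BINARY_OP + → 0 + 1 = 1. Stack: [1]
STORE_FAST i → i=1. Stack: []
LOAD_FAST i → push 1. Stack: [1]
LOAD_CONST → push 3. Stack: [1, 3]
COMPARE_OP bool(<) → 1 vs 3 = True. Stack: [True]
POP_JUMP_IF_FALSE → pop True; no jump. Stack: []
LOAD_FAST_LOAD_FAST z,p → push 32,22. Stack: [32, 22]
BINARY_OP + → 32 + 22 = 54. Stack: [54]
STORE_FAST z → z=54. Stack: []
LOAD_FAST i → push 1. Stack: [1]
LOAD_CONST → push 1. Stack: [1, 1]
BINARY_OP + → 1 + 1 = 2. Stack: [2]
STORE_FAST i → i=2. Stack: []
LOAD_FAST i → push 2. Stack: [2]
LOAD_CONST → push 3. Stack: [2, 3]
COMPARE_OP bool(<) → 2 vs 3 = True. Stack: [True]
POP_JUMP_IF_FALSE → pop True; no jump. Stack: []
LOAD_FAST_LOAD_FAST z,p → push 54,22. Stack: [54, 22]
BINARY_OP + → 54 + 22 = 76. Stack: [76]
STORE_FAST z → z=76. Stack: []
LOAD_FAST i → push 2. Stack: [2]
LOAD_CONST → push 1. Stack: [2, 1]
BINARY_OP + → 2 + 1 = 3. Stack: [3]
STORE_FAST i → i=3. Stack: []
LOAD_FAST i → push 3. Stack: [3]
LOAD_CONST → push 3. Stack: [3, 3]
COMPARE_OP bool(<) → 3 vs 3 = False. Stack: [False]
POP_JUMP_IF_FALSE → pop False; jump. Stack: []
LOAD_FAST z → push 76. Stack: [76]
RETURN_VALUE → return 76.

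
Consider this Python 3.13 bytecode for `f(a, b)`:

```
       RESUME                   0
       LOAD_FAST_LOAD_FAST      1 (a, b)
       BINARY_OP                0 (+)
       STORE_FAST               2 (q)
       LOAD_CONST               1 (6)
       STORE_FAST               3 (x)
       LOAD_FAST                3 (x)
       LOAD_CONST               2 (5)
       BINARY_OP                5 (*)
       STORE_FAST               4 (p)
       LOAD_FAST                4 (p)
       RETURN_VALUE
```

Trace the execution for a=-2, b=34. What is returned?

30

LOAD_FAST_LOAD_FAST a,b → push -2,34. Stack: [-2, 34]
BINARY_OP + → -2 + 34 = 32. Stack: [32]
STORE_FAST q → q=32. Stack: []
LOAD_CONST → push 6. Stack: [6]
STORE_FAST x → x=6. Stack: []
LOAD_FAST x → push 6. Stack: [6]
LOAD_CONST → push 5. Stack: [6, 5]
BINARY_OP * → 6 * 5 = 30. Stack: [30]
STORE_FAST p → p=30. Stack: []
LOAD_FAST p → push 30. Stack: [30]
RETURN_VALUE → return 30.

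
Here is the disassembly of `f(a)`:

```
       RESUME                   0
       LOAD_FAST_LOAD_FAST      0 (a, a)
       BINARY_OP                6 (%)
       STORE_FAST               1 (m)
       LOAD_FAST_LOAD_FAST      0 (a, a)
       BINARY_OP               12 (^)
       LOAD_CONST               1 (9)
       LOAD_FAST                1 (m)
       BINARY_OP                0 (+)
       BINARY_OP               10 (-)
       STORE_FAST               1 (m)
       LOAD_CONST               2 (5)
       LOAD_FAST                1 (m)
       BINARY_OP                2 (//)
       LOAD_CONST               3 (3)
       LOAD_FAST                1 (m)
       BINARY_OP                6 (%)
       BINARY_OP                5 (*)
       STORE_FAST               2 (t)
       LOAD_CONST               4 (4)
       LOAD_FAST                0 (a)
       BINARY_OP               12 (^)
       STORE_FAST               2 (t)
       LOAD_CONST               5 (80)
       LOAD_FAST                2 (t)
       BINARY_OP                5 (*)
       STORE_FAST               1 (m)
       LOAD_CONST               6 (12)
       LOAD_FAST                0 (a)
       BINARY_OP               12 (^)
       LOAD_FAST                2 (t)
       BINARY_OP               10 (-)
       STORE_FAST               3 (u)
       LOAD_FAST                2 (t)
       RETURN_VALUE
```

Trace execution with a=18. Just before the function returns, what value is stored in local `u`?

8

LOAD_FAST_LOAD_FAST a,a → push 18,18. Stack: [18, 18]
BINARY_OP % → 18 % 18 = 0. Stack: [0]
STORE_FAST m → m=0. Stack: []
LOAD_FAST_LOAD_FAST a,a → push 18,18. Stack: [18, 18]
BINARY_OP ^ → 18 ^ 18 = 0. Stack: [0]
LOAD_CONST → push 9. Stack: [0, 9]
LOAD_FAST m → push 0. Stack: [0, 9, 0]
BINARY_OP + → 9 + 0 = 9. Stack: [0, 9]
BINARY_OP - → 0 - 9 = -9. Stack: [-9]
STORE_FAST m → m=-9. Stack: []
LOAD_CONST → push 5. Stack: [5]
LOAD_FAST m → push -9. Stack: [5, -9]
BINARY_OP // → 5 // -9 = -1. Stack: [-1]
LOAD_CONST → push 3. Stack: [-1, 3]
LOAD_FAST m → push -9. Stack: [-1, 3, -9]
BINARY_OP % → 3 % -9 = -6. Stack: [-1, -6]
BINARY_OP * → -1 * -6 = 6. Stack: [6]
STORE_FAST t → t=6. Stack: []
LOAD_CONST → push 4. Stack: [4]
LOAD_FAST a → push 18. Stack: [4, 18]
BINARY_OP ^ → 4 ^ 18 = 22. Stack: [22]
STORE_FAST t → t=22. Stack: []
LOAD_CONST → push 80. Stack: [80]
LOAD_FAST t → push 22. Stack: [80, 22]
BINARY_OP * → 80 * 22 = 1760. Stack: [1760]
STORE_FAST m → m=1760. Stack: []
LOAD_CONST → push 12. Stack: [12]
LOAD_FAST a → push 18. Stack: [12, 18]
BINARY_OP ^ → 12 ^ 18 = 30. Stack: [30]
LOAD_FAST t → push 22. Stack: [30, 22]
BINARY_OP - → 30 - 22 = 8. Stack: [8]
STORE_FAST u → u=8. Stack: []
LOAD_FAST t → push 22. Stack: [22]
RETURN_VALUE → return 22.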